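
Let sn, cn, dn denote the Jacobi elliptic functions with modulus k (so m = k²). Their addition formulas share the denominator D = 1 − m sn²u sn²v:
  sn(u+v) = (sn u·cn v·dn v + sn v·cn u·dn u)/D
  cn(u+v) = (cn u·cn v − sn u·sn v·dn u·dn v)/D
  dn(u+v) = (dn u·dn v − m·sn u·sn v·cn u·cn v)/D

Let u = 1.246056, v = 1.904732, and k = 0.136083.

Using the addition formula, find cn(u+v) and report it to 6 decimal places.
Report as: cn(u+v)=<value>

cn(u+v)=-0.999985

sn u = 0.946330491928382, cn u = 0.3232005570022838, dn u = 0.9916732538262952
sn v = 0.9480800004631675, cn v = -0.3180319366380685, dn v = 0.9916423077147772
m = k² = 0.018518582889
D = 1 − m·sn²u·sn²v = 0.985093235581562
cn(u+v) = (cn u·cn v − sn u·sn v·dn u·dn v)/D = -0.9850783220165138/0.985093235581562 = -0.9999848607578355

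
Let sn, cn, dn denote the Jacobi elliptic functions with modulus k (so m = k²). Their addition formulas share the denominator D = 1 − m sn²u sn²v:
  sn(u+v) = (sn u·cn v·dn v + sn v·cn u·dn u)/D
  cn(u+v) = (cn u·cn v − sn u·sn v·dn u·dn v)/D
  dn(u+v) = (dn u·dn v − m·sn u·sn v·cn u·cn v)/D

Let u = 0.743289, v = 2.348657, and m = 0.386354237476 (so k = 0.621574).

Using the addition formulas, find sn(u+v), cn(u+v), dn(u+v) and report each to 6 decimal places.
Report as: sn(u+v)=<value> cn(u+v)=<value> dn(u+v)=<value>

sn u = 0.6592066354520064, cn u = 0.7519618419680919, dn u = 0.9121997900954165
sn v = 0.8941607511077897, cn v = -0.4477460789089654, dn v = 0.8313246824113495
m = k² = 0.386354237476
D = 1 − m·sn²u·sn²v = 0.8657667745527259
sn(u+v) = (sn u·cn v·dn v + sn v·cn u·dn u)/D = 0.3679686657891692/0.8657667745527259 = 0.4250205443368624
cn(u+v) = (cn u·cn v − sn u·sn v·dn u·dn v)/D = -0.7836779752658417/0.8657667745527259 = -0.9051837033948397
dn(u+v) = (dn u·dn v − m·sn u·sn v·cn u·cn v)/D = 0.8350086115589005/0.8657667745527259 = 0.9644729228495565

sn(u+v)=0.425021 cn(u+v)=-0.905184 dn(u+v)=0.964473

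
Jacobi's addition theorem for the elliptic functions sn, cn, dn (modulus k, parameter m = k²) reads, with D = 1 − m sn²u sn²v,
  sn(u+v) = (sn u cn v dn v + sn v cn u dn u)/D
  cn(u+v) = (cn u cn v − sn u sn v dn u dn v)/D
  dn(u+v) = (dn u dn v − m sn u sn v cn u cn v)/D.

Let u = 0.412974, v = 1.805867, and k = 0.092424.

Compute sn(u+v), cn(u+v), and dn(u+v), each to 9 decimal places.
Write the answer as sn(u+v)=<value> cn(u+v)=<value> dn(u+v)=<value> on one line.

sn(u+v)=0.800741453 cn(u+v)=-0.599010122 dn(u+v)=0.997257668

sn u = 0.4012463208268901, cn u = 0.9159701905754818, dn u = 0.9993121225892897
sn v = 0.9735007050752403, cn v = -0.2286840117236229, dn v = 0.99594403965111
m = k² = 0.008542195776
D = 1 − m·sn²u·sn²v = 0.9986966406016565
sn(u+v) = (sn u·cn v·dn v + sn v·cn u·dn u)/D = 0.7996977986803842/0.9986966406016565 = 0.8007414525782453
cn(u+v) = (cn u·cn v − sn u·sn v·dn u·dn v)/D = -0.5982293964147715/0.9986966406016565 = -0.5990101218868356
dn(u+v) = (dn u·dn v − m·sn u·sn v·cn u·cn v)/D = 0.9959578827504756/0.9986966406016565 = 0.9972576679045091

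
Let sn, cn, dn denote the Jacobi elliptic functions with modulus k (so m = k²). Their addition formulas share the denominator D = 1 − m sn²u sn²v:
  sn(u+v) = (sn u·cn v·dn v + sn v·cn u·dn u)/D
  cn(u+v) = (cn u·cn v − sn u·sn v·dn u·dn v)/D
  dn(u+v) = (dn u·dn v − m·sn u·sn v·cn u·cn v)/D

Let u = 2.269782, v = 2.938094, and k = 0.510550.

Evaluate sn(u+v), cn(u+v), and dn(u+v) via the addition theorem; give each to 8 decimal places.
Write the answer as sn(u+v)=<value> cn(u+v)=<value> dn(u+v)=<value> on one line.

sn(u+v)=-0.99344228 cn(u+v)=0.11433474 dn(u+v)=0.86182723

sn u = 0.8756245129044033, cn u = -0.4829924558426628, dn u = 0.894508922540103
sn v = 0.4271851417178587, cn v = -0.9041641746361625, dn v = 0.9759265664051883
m = k² = 0.2606613025
D = 1 − m·sn²u·sn²v = 0.9635292528415351
sn(u+v) = (sn u·cn v·dn v + sn v·cn u·dn u)/D = -0.9572106994406638/0.9635292528415351 = -0.9934422817135678
cn(u+v) = (cn u·cn v − sn u·sn v·dn u·dn v)/D = 0.1101648671659076/0.9635292528415351 = 0.1143347405810684
dn(u+v) = (dn u·dn v − m·sn u·sn v·cn u·cn v)/D = 0.8303957472899872/0.9635292528415351 = 0.861827230300559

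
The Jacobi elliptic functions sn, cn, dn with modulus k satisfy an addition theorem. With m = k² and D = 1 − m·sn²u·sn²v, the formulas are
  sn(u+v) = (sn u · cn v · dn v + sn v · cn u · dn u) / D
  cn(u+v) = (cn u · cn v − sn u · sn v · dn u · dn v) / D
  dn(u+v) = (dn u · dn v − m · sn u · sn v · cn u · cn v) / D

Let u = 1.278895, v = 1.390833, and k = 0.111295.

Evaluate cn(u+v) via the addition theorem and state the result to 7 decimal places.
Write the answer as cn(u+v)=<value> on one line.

sn u = 0.9567996616554432, cn u = 0.2907480136751228, dn u = 0.994314092691146
sn v = 0.9831697799085245, cn v = 0.1826942360191572, dn v = 0.9939953983967635
m = k² = 0.012386577025
D = 1 − m·sn²u·sn²v = 0.9890389950026348
cn(u+v) = (cn u·cn v − sn u·sn v·dn u·dn v)/D = -0.8766134224595215/0.9890389950026348 = -0.8863284732845

cn(u+v)=-0.8863285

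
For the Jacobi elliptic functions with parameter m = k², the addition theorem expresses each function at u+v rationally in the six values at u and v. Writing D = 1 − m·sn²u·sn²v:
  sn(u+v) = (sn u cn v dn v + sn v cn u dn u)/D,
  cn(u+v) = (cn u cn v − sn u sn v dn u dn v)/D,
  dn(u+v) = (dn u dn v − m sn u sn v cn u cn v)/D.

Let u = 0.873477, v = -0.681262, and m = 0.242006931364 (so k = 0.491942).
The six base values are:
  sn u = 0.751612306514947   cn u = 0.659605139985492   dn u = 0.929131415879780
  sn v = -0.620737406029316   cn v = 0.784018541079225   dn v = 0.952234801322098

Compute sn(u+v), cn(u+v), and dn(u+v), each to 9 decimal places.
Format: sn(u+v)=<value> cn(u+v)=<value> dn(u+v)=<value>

sn(u+v)=0.190754585 cn(u+v)=0.981637758 dn(u+v)=0.995587273

m = k² = 0.242006931364
D = 1 − m·sn²u·sn²v = 0.9473217421513187
sn(u+v) = (sn u·cn v·dn v + sn v·cn u·dn u)/D = 0.180705965739586/0.9473217421513187 = 0.1907545849514781
cn(u+v) = (cn u·cn v − sn u·sn v·dn u·dn v)/D = 0.9299267912576415/0.9473217421513187 = 0.9816377581979971
dn(u+v) = (dn u·dn v − m·sn u·sn v·cn u·cn v)/D = 0.9431414700172681/0.9473217421513187 = 0.9955872731005229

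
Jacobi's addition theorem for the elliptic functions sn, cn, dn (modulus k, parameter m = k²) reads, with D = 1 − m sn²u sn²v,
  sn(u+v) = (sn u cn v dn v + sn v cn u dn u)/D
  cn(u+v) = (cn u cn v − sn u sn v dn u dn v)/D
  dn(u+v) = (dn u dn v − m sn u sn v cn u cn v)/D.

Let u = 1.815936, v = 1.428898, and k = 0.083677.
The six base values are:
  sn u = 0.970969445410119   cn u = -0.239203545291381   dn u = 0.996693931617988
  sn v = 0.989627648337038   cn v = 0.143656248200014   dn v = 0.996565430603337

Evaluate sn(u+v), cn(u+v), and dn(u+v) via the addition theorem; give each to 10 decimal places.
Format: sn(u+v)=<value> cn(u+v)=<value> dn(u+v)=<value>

sn(u+v)=-0.0975638153 cn(u+v)=-0.9952292710 dn(u+v)=0.9999666752

m = k² = 0.007001840329
D = 1 − m·sn²u·sn²v = 0.9935350232029046
sn(u+v) = (sn u·cn v·dn v + sn v·cn u·dn u)/D = -0.09693306753021102/0.9935350232029046 = -0.0975638153325722
cn(u+v) = (cn u·cn v − sn u·sn v·dn u·dn v)/D = -0.9887951368964047/0.9935350232029046 = -0.995229271041478
dn(u+v) = (dn u·dn v − m·sn u·sn v·cn u·cn v)/D = 0.9935019138894314/0.9935350232029046 = 0.9999666752427444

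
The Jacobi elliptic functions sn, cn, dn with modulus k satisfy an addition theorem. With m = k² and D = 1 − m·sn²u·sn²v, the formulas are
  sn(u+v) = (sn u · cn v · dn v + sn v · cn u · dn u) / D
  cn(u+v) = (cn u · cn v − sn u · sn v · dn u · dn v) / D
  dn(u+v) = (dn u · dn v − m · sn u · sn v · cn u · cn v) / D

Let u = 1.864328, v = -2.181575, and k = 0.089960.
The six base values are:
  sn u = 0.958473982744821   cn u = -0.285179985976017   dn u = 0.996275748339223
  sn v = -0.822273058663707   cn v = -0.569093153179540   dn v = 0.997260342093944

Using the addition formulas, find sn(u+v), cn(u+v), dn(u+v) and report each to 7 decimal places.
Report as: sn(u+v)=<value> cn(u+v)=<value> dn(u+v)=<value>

sn(u+v)=-0.3119120 cn(u+v)=0.9501110 dn(u+v)=0.9996063

m = k² = 0.0080928016
D = 1 − m·sn²u·sn²v = 0.9949731992288548
sn(u+v) = (sn u·cn v·dn v + sn v·cn u·dn u)/D = -0.3103441066979823/0.9949731992288548 = -0.3119120263123788
cn(u+v) = (cn u·cn v − sn u·sn v·dn u·dn v)/D = 0.9453349684749496/0.9949731992288548 = 0.9501109871176661
dn(u+v) = (dn u·dn v − m·sn u·sn v·cn u·cn v)/D = 0.9945814302627976/0.9949731992288548 = 0.9996062517398852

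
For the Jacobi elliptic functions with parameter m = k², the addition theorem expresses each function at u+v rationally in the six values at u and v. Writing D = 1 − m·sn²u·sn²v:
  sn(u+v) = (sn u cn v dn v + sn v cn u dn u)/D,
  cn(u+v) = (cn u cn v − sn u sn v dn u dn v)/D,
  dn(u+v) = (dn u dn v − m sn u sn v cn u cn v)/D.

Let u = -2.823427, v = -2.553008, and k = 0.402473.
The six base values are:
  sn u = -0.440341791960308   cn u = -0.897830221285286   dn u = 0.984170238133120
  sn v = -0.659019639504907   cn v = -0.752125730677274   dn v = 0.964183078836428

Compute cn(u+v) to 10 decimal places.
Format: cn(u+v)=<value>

cn(u+v)=0.4054410113

m = k² = 0.161984515729
D = 1 − m·sn²u·sn²v = 0.9863588800688867
cn(u+v) = (cn u·cn v − sn u·sn v·dn u·dn v)/D = 0.3999103418176807/0.9863588800688867 = 0.4054410112775091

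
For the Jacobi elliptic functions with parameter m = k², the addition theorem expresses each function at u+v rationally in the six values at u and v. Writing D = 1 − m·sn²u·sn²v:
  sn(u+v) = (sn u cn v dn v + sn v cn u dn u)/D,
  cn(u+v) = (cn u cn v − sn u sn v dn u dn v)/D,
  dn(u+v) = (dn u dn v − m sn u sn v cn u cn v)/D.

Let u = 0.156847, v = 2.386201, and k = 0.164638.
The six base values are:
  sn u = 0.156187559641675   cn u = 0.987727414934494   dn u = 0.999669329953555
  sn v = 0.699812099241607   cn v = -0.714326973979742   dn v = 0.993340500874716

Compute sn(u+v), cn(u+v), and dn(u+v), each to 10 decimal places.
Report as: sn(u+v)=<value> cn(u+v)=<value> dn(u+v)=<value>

sn(u+v)=0.5803569720 cn(u+v)=-0.8143621952 dn(u+v)=0.9954247459

m = k² = 0.027105671044
D = 1 − m·sn²u·sn²v = 0.9996761708531141
sn(u+v) = (sn u·cn v·dn v + sn v·cn u·dn u)/D = 0.580169035503524/0.9996761708531141 = 0.5803569720066583
cn(u+v) = (cn u·cn v − sn u·sn v·dn u·dn v)/D = -0.8140984810294484/0.9996761708531141 = -0.8143621952443906
dn(u+v) = (dn u·dn v − m·sn u·sn v·cn u·cn v)/D = 0.9951023983217902/0.9996761708531141 = 0.9954247458680338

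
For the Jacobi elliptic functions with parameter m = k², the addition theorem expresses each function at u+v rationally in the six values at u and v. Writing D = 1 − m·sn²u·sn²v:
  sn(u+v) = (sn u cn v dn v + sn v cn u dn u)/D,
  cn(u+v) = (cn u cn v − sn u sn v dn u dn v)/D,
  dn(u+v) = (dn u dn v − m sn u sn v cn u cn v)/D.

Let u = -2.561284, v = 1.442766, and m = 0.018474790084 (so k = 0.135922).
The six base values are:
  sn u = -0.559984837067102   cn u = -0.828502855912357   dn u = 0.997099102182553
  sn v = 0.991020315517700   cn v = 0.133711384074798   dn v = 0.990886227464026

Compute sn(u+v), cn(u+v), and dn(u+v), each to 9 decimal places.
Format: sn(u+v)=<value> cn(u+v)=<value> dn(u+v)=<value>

sn(u+v)=-0.897984638 cn(u+v)=0.440026806 dn(u+v)=0.992523232

m = k² = 0.018474790084
D = 1 − m·sn²u·sn²v = 0.9943101978822027
sn(u+v) = (sn u·cn v·dn v + sn v·cn u·dn u)/D = -0.8928752829644567/0.9943101978822027 = -0.8979846378586946
cn(u+v) = (cn u·cn v − sn u·sn v·dn u·dn v)/D = 0.4375231407407915/0.9943101978822027 = 0.4400268061945649
dn(u+v) = (dn u·dn v − m·sn u·sn v·cn u·cn v)/D = 0.9868759707317248/0.9943101978822027 = 0.9925232315163697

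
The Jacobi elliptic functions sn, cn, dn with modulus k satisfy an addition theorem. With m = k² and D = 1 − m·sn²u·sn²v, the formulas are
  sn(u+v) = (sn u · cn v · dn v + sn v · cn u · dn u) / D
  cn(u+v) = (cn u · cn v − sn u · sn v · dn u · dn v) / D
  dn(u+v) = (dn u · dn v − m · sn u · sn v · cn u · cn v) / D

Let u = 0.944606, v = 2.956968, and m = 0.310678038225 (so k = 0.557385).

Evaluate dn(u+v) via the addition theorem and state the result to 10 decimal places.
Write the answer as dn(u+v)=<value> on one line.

dn(u+v)=0.9693656379

sn u = 0.7884557702673828, cn u = 0.6150914552585396, dn u = 0.8982555947745392
sn v = 0.4598643286307773, cn v = -0.8879891887027479, dn v = 0.966591588779187
m = k² = 0.310678038225
D = 1 − m·sn²u·sn²v = 0.9591563381650095
dn(u+v) = (dn u·dn v − m·sn u·sn v·cn u·cn v)/D = 0.9297731955706656/0.9591563381650095 = 0.9693656378786407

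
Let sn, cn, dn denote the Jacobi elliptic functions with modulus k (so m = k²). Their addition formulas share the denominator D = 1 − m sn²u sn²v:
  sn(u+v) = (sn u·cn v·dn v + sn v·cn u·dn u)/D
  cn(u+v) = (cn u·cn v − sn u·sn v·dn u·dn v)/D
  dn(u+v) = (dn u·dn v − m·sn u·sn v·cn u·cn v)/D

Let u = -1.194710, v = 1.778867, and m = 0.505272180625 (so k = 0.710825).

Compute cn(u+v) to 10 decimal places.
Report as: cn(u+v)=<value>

sn u = -0.8852908727240115, cn u = 0.4650377088705368, dn u = 0.7771730932458578
sn v = 0.9984274422383413, cn v = 0.05605927742491549, dn v = 0.7044967773148802
m = k² = 0.505272180625
D = 1 − m·sn²u·sn²v = 0.6052425095614381
cn(u+v) = (cn u·cn v − sn u·sn v·dn u·dn v)/D = 0.5100183061087379/0.6052425095614381 = 0.8426676878302879

cn(u+v)=0.8426676878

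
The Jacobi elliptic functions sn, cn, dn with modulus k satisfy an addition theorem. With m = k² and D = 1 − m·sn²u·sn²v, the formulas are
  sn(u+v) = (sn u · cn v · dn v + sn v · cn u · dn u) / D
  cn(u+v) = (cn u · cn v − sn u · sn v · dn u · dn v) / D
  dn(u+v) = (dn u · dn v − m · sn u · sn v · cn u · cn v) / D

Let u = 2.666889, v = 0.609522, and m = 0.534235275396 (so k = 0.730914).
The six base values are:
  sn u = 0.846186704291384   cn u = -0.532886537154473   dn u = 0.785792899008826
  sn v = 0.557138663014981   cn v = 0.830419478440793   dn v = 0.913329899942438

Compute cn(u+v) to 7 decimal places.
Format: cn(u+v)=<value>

cn(u+v)=-0.8860805

m = k² = 0.534235275396
D = 1 − m·sn²u·sn²v = 0.8812615020716783
cn(u+v) = (cn u·cn v − sn u·sn v·dn u·dn v)/D = -0.7808686508548875/0.8812615020716783 = -0.8860805209568485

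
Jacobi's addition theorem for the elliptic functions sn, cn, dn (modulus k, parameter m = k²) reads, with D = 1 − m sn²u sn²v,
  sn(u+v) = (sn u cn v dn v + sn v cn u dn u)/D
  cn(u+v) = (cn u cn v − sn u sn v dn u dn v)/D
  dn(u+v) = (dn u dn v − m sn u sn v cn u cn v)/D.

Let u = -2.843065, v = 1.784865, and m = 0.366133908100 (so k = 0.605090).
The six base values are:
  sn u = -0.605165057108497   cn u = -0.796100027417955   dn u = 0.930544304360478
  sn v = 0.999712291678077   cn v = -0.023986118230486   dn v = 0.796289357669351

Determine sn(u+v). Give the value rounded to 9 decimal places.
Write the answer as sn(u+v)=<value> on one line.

m = k² = 0.3661339081
D = 1 − m·sn²u·sn²v = 0.8659898473412856
sn(u+v) = (sn u·cn v·dn v + sn v·cn u·dn u)/D = -0.7290346236308973/0.8659898473412856 = -0.841851236327007

sn(u+v)=-0.841851236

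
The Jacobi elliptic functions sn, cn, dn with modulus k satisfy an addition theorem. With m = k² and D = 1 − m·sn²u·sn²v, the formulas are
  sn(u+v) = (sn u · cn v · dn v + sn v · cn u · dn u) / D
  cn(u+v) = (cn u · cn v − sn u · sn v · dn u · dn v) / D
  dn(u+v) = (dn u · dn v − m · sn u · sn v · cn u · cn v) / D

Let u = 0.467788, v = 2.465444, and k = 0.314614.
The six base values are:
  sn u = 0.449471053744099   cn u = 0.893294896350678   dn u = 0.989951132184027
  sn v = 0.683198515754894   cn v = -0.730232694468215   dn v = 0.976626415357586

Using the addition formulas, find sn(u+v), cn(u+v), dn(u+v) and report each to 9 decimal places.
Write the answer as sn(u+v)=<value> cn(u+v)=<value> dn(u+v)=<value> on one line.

sn(u+v)=0.286290274 cn(u+v)=-0.958142932 dn(u+v)=0.995935353

m = k² = 0.098981968996
D = 1 − m·sn²u·sn²v = 0.9906663099840147
sn(u+v) = (sn u·cn v·dn v + sn v·cn u·dn u)/D = 0.2836181291907139/0.9906663099840147 = 0.286290273861529
cn(u+v) = (cn u·cn v − sn u·sn v·dn u·dn v)/D = -0.9491999233732077/0.9906663099840147 = -0.9581429324961338
dn(u+v) = (dn u·dn v − m·sn u·sn v·cn u·cn v)/D = 0.9866396014048399/0.9906663099840147 = 0.9959353532682062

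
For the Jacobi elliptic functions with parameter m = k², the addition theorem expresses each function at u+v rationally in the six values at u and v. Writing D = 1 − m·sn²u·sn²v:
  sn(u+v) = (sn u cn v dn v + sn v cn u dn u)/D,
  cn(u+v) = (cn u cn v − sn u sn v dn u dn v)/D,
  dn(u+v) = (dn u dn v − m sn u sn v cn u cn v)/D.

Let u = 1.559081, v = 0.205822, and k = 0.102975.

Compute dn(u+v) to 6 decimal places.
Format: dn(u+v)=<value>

sn u = 0.9998748675296203, cn u = 0.01581926934545981, dn u = 0.994685278357437
sn v = 0.2043569225289275, cn v = 0.9788964440708251, dn v = 0.9997785577927886
m = k² = 0.010603850625
D = 1 − m·sn²u·sn²v = 0.9995572754414639
dn(u+v) = (dn u·dn v − m·sn u·sn v·cn u·cn v)/D = 0.9944314607938885/0.9995572754414639 = 0.9948719150232671

dn(u+v)=0.994872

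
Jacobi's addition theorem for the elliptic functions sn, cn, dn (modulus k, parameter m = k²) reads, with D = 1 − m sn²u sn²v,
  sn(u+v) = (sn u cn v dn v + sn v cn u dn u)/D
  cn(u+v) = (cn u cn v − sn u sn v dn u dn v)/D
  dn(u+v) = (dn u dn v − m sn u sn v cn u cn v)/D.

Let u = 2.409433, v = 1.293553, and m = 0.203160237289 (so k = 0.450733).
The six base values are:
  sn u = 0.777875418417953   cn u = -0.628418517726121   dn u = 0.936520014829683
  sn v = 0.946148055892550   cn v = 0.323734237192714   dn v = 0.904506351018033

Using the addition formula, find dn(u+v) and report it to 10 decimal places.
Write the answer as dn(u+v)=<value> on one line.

dn(u+v)=0.9860150358

m = k² = 0.203160237289
D = 1 − m·sn²u·sn²v = 0.8899533036754311
dn(u+v) = (dn u·dn v − m·sn u·sn v·cn u·cn v)/D = 0.8775073386027241/0.8899533036754311 = 0.9860150358211985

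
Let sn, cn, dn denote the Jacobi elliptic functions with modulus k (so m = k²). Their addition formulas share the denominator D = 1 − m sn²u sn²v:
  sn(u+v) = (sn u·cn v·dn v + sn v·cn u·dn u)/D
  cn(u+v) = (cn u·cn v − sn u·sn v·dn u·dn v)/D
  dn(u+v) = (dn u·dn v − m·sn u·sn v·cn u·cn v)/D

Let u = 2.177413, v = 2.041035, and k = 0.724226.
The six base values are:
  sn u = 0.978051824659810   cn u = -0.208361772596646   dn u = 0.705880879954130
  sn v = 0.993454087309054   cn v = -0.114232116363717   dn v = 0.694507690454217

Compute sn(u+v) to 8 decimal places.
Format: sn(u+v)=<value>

m = k² = 0.524503299076
D = 1 − m·sn²u·sn²v = 0.5048149081084997
sn(u+v) = (sn u·cn v·dn v + sn v·cn u·dn u)/D = -0.2237096507636948/0.5048149081084997 = -0.443151830840172

sn(u+v)=-0.44315183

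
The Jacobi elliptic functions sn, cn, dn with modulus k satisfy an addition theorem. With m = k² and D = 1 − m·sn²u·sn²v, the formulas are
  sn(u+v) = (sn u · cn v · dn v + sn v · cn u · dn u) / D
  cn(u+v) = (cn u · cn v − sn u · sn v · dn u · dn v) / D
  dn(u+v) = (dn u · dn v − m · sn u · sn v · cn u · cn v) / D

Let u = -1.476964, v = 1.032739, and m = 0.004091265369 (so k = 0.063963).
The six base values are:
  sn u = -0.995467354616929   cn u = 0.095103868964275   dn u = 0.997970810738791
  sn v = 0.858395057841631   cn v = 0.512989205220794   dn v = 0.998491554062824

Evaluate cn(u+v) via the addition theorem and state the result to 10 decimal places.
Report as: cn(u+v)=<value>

cn(u+v)=0.9029686904

m = k² = 0.004091265369
D = 1 − m·sn²u·sn²v = 0.9970126499746824
cn(u+v) = (cn u·cn v − sn u·sn v·dn u·dn v)/D = 0.900271206832084/0.9970126499746824 = 0.9029686903721282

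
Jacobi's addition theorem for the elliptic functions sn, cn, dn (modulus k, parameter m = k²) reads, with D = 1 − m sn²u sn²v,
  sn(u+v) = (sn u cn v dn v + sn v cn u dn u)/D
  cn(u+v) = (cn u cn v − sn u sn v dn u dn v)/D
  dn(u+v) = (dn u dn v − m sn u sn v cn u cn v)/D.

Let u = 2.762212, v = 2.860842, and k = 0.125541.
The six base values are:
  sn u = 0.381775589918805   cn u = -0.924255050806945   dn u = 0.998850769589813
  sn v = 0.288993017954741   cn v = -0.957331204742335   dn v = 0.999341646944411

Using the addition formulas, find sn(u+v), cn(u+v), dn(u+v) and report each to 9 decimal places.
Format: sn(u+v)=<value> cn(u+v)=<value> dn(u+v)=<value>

m = k² = 0.015760542681
D = 1 − m·sn²u·sn²v = 0.999808149832834
sn(u+v) = (sn u·cn v·dn v + sn v·cn u·dn u)/D = -0.6320413601279933/0.999808149832834 = -0.6321626406362754
cn(u+v) = (cn u·cn v − sn u·sn v·dn u·dn v)/D = 0.7746870694414042/0.999808149832834 = 0.7748357218041585
dn(u+v) = (dn u·dn v − m·sn u·sn v·cn u·cn v)/D = 0.9966545908672608/0.999808149832834 = 0.9968458359075183

sn(u+v)=-0.632162641 cn(u+v)=0.774835722 dn(u+v)=0.996845836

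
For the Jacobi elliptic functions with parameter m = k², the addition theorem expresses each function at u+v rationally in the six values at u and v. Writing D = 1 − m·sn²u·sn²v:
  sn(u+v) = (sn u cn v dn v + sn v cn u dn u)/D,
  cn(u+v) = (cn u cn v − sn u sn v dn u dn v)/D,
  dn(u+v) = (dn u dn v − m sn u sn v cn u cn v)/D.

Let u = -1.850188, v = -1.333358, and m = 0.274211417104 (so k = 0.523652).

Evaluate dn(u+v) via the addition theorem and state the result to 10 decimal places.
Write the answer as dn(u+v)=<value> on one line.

sn u = -0.9917110276493626, cn u = -0.1284882782149611, dn u = 0.8545850480462431
sn v = -0.9512708209570385, cn v = 0.3083566525887224, dn v = 0.8670995636872319
m = k² = 0.274211417104
D = 1 − m·sn²u·sn²v = 0.7559582282787497
dn(u+v) = (dn u·dn v − m·sn u·sn v·cn u·cn v)/D = 0.7512595627739566/0.7559582282787497 = 0.9937844905590994

dn(u+v)=0.9937844906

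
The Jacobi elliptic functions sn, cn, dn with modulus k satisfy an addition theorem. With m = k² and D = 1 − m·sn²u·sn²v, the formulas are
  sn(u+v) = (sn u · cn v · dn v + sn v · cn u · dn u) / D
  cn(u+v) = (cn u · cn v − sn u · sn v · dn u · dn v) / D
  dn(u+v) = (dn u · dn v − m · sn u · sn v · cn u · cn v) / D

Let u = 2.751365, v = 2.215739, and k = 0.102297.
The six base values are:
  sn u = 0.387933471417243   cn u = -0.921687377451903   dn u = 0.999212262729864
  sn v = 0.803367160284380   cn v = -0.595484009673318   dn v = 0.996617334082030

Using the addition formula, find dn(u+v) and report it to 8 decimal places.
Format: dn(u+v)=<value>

dn(u+v)=0.99505365

m = k² = 0.010464676209
D = 1 − m·sn²u·sn²v = 0.9989835911206971
dn(u+v) = (dn u·dn v − m·sn u·sn v·cn u·cn v)/D = 0.9940422703843771/0.9989835911206971 = 0.9950536517514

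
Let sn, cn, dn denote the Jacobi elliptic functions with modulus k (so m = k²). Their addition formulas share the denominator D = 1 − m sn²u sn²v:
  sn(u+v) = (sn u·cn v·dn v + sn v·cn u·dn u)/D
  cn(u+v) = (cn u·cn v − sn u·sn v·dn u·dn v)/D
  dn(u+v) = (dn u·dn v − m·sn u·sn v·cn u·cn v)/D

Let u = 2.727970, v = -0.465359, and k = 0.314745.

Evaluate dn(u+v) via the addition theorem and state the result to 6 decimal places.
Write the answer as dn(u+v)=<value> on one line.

dn(u+v)=0.966707

sn u = 0.4743003669151068, cn u = -0.8803630852916285, dn u = 0.9887944104688638
sn v = -0.4473204586352444, cn v = 0.8943737514520172, dn v = 0.9900392149600651
m = k² = 0.099064415025
D = 1 − m·sn²u·sn²v = 0.9955407468925927
dn(u+v) = (dn u·dn v − m·sn u·sn v·cn u·cn v)/D = 0.9623962794646362/0.9955407468925927 = 0.9667070709748333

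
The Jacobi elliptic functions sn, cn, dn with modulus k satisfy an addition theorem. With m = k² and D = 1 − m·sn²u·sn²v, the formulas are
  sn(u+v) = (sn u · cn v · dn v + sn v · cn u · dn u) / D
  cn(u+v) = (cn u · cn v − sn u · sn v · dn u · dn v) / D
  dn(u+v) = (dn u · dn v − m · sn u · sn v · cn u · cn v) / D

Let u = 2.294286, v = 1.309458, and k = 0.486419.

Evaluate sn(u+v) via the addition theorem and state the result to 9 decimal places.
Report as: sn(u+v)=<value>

sn u = 0.8548224888463188, cn u = -0.5189205262490444, dn u = 0.9094552104355066
sn v = 0.9479068329693724, cn v = 0.318547698170893, dn v = 0.887358626230777
m = k² = 0.236603443561
D = 1 − m·sn²u·sn²v = 0.8446525076461547
sn(u+v) = (sn u·cn v·dn v + sn v·cn u·dn u)/D = -0.2057210943208273/0.8446525076461547 = -0.2435570751978503

sn(u+v)=-0.243557075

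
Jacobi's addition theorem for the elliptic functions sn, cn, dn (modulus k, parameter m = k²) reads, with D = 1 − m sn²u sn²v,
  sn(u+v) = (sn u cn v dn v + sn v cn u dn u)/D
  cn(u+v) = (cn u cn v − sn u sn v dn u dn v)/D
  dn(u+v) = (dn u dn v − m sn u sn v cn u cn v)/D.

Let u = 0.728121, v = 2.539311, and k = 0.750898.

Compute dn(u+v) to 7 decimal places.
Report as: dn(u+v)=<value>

sn u = 0.6409920988696992, cn u = 0.7675474768290348, dn u = 0.8765451276326697
sn v = 0.9093808430353156, cn v = -0.4159645205067118, dn v = 0.7305564975428978
m = k² = 0.563847806404
D = 1 − m·sn²u·sn²v = 0.8084161704853516
dn(u+v) = (dn u·dn v − m·sn u·sn v·cn u·cn v)/D = 0.745301111295186/0.8084161704853516 = 0.9219275151902602

dn(u+v)=0.9219275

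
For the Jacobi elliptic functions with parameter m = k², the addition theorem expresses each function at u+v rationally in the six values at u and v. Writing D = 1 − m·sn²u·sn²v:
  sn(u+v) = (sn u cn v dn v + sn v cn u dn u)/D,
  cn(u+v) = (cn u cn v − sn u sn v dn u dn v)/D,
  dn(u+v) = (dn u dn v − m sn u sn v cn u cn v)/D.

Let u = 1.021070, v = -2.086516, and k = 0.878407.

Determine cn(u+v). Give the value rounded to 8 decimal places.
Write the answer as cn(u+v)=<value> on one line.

cn(u+v)=0.58749574

sn u = 0.7902762102877006, cn u = 0.612750774339217, dn u = 0.7197974429499289
sn v = -0.9985990419248779, cn v = 0.05291458652126077, dn v = 0.480168286382377
m = k² = 0.771598857649
D = 1 − m·sn²u·sn²v = 0.5194576330483993
cn(u+v) = (cn u·cn v − sn u·sn v·dn u·dn v)/D = 0.305179148098101/0.5194576330483993 = 0.5874957430256234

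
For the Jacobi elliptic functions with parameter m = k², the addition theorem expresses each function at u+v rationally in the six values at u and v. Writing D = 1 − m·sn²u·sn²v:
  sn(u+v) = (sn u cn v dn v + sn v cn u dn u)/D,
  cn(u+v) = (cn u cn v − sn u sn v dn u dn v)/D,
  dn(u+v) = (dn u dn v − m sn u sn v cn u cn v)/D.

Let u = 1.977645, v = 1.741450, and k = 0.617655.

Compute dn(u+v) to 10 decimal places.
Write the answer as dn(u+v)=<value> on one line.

dn(u+v)=0.9932538140

sn u = 0.9859560611165322, cn u = -0.1670049267164687, dn u = 0.793185046553275
sn v = 0.9998299131990767, cn v = 0.01844301147661794, dn v = 0.7865316683928424
m = k² = 0.381497699025
D = 1 − m·sn²u·sn²v = 0.62926866327239
dn(u+v) = (dn u·dn v − m·sn u·sn v·cn u·cn v)/D = 0.6250234998127321/0.62926866327239 = 0.9932538139789421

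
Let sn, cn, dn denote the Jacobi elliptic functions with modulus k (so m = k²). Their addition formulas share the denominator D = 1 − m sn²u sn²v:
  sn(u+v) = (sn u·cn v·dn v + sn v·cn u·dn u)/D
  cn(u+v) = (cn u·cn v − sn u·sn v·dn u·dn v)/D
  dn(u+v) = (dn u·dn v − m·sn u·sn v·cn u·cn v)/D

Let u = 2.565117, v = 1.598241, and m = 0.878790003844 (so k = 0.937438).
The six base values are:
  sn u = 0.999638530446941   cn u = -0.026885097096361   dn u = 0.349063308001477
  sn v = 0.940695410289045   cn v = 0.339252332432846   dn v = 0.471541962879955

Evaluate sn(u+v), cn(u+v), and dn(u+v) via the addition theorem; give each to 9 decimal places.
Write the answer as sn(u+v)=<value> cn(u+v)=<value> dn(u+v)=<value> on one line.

m = k² = 0.878790003844
D = 1 − m·sn²u·sn²v = 0.2229139134271165
sn(u+v) = (sn u·cn v·dn v + sn v·cn u·dn u)/D = 0.1510858348234644/0.2229139134271165 = 0.67777660218981
cn(u+v) = (cn u·cn v − sn u·sn v·dn u·dn v)/D = -0.1639014439078826/0.2229139134271165 = -0.73526789507229
dn(u+v) = (dn u·dn v − m·sn u·sn v·cn u·cn v)/D = 0.1721352240249928/0.2229139134271165 = 0.7722049349838983

sn(u+v)=0.677776602 cn(u+v)=-0.735267895 dn(u+v)=0.772204935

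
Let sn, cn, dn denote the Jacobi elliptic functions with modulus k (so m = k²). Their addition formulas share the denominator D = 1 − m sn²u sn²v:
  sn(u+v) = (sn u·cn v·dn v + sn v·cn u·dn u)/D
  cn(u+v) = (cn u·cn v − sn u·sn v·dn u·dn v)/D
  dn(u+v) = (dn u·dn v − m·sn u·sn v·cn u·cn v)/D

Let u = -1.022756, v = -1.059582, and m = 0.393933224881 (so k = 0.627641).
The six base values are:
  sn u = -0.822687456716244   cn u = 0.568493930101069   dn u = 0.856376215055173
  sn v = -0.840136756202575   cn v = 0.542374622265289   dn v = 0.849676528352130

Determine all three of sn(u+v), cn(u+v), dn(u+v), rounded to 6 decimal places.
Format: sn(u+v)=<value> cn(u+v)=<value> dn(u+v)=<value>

sn(u+v)=-0.970848 cn(u+v)=-0.239696 dn(u+v)=0.792906

m = k² = 0.393933224881
D = 1 − m·sn²u·sn²v = 0.8118118234476241
sn(u+v) = (sn u·cn v·dn v + sn v·cn u·dn u)/D = -0.7881458545393571/0.8118118234476241 = -0.9708479622681994
cn(u+v) = (cn u·cn v − sn u·sn v·dn u·dn v)/D = -0.1945881513910416/0.8118118234476241 = -0.2396961287957836
dn(u+v) = (dn u·dn v − m·sn u·sn v·cn u·cn v)/D = 0.6436904564826056/0.8118118234476241 = 0.7929059886673784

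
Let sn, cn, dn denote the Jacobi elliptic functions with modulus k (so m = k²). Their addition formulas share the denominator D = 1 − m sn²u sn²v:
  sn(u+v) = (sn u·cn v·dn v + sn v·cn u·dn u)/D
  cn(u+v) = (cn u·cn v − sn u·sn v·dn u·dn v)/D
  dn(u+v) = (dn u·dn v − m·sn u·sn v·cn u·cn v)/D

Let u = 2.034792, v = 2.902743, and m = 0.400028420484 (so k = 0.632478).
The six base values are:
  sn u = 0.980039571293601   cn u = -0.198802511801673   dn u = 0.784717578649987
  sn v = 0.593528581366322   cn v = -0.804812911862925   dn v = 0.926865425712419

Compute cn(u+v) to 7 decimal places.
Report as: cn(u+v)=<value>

m = k² = 0.400028420484
D = 1 − m·sn²u·sn²v = 0.8646490385167549
cn(u+v) = (cn u·cn v − sn u·sn v·dn u·dn v)/D = -0.2630741740513031/0.8646490385167549 = -0.3042554404531444

cn(u+v)=-0.3042554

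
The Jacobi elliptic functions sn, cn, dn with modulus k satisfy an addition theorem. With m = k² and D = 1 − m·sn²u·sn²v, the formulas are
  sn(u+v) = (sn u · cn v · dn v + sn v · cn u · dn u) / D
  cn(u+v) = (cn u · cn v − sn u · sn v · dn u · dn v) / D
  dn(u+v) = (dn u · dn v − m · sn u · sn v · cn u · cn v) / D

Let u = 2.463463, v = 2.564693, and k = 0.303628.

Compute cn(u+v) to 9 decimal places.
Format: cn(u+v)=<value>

cn(u+v)=0.190587684

sn u = 0.6806641805042843, cn u = -0.7325955728629754, dn u = 0.9784109805548947
sn v = 0.6047012355867659, cn v = -0.796452393856556, dn v = 0.9830002481771435
m = k² = 0.092189962384
D = 1 − m·sn²u·sn²v = 0.9843817941253123
cn(u+v) = (cn u·cn v − sn u·sn v·dn u·dn v)/D = 0.1876110460949815/0.9843817941253123 = 0.1905876837773968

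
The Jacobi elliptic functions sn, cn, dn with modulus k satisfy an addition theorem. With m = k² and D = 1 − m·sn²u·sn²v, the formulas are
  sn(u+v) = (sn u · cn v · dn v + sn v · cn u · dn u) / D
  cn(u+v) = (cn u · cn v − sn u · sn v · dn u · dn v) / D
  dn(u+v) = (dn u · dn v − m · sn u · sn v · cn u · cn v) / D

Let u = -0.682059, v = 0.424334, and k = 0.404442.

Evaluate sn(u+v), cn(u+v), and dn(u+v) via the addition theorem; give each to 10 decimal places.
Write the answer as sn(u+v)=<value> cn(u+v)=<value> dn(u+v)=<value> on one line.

sn(u+v)=-0.2544362311 cn(u+v)=0.9670895534 dn(u+v)=0.9946912200

sn u = -0.6242708152787996, cn u = 0.781208006353713, dn u = 0.9676017643792492
sn v = 0.4098843585911746, cn v = 0.9121374965334456, dn v = 0.9861636942250784
m = k² = 0.163573331364
D = 1 − m·sn²u·sn²v = 0.9892902026228013
sn(u+v) = (sn u·cn v·dn v + sn v·cn u·dn u)/D = -0.2517112706134853/0.9892902026228013 = -0.2544362310939193
cn(u+v) = (cn u·cn v − sn u·sn v·dn u·dn v)/D = 0.9567322202432653/0.9892902026228013 = 0.9670895534058476
dn(u+v) = (dn u·dn v − m·sn u·sn v·cn u·cn v)/D = 0.9840382785551621/0.9892902026228013 = 0.9946912199739618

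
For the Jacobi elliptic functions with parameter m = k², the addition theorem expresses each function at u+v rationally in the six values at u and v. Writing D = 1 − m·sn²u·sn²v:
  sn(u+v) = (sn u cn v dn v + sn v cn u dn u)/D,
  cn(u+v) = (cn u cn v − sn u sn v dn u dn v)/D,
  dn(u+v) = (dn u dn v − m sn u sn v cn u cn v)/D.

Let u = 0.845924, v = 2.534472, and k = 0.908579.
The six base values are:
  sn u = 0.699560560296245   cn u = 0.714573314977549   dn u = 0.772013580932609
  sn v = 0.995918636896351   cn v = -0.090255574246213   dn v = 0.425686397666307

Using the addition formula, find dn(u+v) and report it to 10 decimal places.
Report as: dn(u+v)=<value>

m = k² = 0.825515799241
D = 1 − m·sn²u·sn²v = 0.599295940413134
dn(u+v) = (dn u·dn v − m·sn u·sn v·cn u·cn v)/D = 0.3657289735147126/0.599295940413134 = 0.6102643933522921

dn(u+v)=0.6102643934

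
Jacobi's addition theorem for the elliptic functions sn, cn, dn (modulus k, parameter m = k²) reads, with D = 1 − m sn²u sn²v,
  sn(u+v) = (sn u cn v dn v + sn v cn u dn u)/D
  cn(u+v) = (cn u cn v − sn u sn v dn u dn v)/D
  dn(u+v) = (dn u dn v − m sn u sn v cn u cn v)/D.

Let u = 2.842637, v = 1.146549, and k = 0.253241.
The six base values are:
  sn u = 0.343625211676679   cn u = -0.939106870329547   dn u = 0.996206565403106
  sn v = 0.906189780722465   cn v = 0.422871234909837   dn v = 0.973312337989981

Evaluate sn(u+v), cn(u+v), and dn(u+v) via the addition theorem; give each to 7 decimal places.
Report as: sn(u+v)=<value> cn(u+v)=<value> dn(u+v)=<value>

m = k² = 0.064131004081
D = 1 − m·sn²u·sn²v = 0.9937816322713214
sn(u+v) = (sn u·cn v·dn v + sn v·cn u·dn u)/D = -0.7063495474091183/0.9937816322713214 = -0.7107693727390922
cn(u+v) = (cn u·cn v − sn u·sn v·dn u·dn v)/D = -0.6990509634603085/0.9937816322713214 = -0.7034251195230928
dn(u+v) = (dn u·dn v − m·sn u·sn v·cn u·cn v)/D = 0.9775505465679134/0.9937816322713214 = 0.9836673518846275

sn(u+v)=-0.7107694 cn(u+v)=-0.7034251 dn(u+v)=0.9836674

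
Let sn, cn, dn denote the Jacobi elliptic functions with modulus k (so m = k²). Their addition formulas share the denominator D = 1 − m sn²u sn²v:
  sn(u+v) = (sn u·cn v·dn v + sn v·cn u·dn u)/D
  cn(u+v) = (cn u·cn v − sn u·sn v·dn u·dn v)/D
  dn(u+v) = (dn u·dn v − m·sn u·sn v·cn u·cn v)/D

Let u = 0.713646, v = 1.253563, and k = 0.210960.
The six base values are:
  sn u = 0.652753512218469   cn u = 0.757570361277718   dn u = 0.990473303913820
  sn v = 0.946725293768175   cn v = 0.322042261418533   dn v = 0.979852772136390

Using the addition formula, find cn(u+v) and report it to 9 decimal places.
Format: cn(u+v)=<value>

cn(u+v)=-0.361940907

m = k² = 0.0445041216
D = 1 − m·sn²u·sn²v = 0.9830040036615065
cn(u+v) = (cn u·cn v − sn u·sn v·dn u·dn v)/D = -0.3557893609704683/0.9830040036615065 = -0.3619409073057885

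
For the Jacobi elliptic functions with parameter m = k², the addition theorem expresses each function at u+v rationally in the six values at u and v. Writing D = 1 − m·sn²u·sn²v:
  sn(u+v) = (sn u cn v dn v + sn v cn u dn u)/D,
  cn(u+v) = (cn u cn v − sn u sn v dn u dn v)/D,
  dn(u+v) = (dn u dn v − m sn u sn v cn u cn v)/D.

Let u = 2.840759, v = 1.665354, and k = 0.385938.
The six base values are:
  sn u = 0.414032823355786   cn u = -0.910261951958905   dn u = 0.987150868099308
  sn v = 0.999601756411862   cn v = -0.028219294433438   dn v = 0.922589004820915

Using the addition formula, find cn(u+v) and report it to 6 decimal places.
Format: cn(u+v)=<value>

cn(u+v)=-0.360433

m = k² = 0.148948139844
D = 1 − m·sn²u·sn²v = 0.9744871691770951
cn(u+v) = (cn u·cn v − sn u·sn v·dn u·dn v)/D = -0.351236874351655/0.9744871691770951 = -0.3604325284736758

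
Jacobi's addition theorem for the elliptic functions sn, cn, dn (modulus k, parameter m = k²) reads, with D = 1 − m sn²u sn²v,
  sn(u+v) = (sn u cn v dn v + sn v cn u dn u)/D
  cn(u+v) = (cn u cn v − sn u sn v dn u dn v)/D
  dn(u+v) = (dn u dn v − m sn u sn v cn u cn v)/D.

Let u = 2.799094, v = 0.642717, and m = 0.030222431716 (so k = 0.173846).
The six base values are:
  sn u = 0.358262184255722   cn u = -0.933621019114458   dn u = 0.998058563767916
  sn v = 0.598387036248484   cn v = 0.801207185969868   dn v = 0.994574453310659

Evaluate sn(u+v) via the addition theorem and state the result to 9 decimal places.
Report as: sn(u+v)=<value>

m = k² = 0.030222431716
D = 1 − m·sn²u·sn²v = 0.9986110209472871
sn(u+v) = (sn u·cn v·dn v + sn v·cn u·dn u)/D = -0.2720972233747191/0.9986110209472871 = -0.272475686395496

sn(u+v)=-0.272475686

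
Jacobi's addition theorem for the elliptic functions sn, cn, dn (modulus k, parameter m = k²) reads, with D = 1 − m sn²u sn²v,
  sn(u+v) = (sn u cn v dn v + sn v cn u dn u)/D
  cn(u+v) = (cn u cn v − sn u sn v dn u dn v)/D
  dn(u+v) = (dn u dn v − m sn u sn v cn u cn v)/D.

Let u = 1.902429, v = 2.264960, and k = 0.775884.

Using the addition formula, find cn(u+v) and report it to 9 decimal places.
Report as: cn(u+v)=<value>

cn(u+v)=-0.965844530

sn u = 0.9995161090570628, cn u = 0.03110542935613833, dn u = 0.6313370560901645
sn v = 0.9801569241481999, cn v = -0.1982231168263172, dn v = 0.6493518983420608
m = k² = 0.601995981456
D = 1 − m·sn²u·sn²v = 0.422217461481323
cn(u+v) = (cn u·cn v − sn u·sn v·dn u·dn v)/D = -0.4077964258138904/0.422217461481323 = -0.9658445304065888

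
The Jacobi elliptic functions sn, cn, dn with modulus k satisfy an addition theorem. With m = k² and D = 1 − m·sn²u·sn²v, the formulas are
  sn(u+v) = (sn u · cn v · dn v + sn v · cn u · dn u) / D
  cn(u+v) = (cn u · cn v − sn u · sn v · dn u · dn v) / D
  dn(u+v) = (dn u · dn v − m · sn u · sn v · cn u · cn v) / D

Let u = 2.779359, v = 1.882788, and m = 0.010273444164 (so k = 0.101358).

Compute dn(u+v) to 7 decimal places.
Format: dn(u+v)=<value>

dn(u+v)=0.9948699

sn u = 0.3618622483305278, cn u = -0.9322315770414428, dn u = 0.9993271492265715
sn v = 0.9534265783657861, cn v = -0.3016251973322347, dn v = 0.9953196525589613
m = k² = 0.010273444164
D = 1 − m·sn²u·sn²v = 0.9987771389050239
dn(u+v) = (dn u·dn v − m·sn u·sn v·cn u·cn v)/D = 0.9936533116228071/0.9987771389050239 = 0.9948698993172449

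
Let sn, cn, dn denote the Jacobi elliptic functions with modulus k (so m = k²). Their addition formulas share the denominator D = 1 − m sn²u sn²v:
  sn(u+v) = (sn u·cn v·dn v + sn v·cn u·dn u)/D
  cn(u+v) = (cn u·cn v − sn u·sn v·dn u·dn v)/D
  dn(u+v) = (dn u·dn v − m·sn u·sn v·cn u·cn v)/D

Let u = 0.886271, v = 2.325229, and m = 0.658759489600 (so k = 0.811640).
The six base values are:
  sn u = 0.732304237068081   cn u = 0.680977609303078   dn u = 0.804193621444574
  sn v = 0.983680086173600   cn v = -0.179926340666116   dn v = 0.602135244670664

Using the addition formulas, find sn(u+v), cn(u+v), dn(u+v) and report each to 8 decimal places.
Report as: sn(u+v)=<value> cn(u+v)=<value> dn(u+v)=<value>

m = k² = 0.6587594896
D = 1 − m·sn²u·sn²v = 0.6581640476945796
sn(u+v) = (sn u·cn v·dn v + sn v·cn u·dn u)/D = 0.459362612661988/0.6581640476945796 = 0.6979454655280029
cn(u+v) = (cn u·cn v − sn u·sn v·dn u·dn v)/D = -0.4713447822624805/0.6581640476945796 = -0.7161509108762617
dn(u+v) = (dn u·dn v − m·sn u·sn v·cn u·cn v)/D = 0.5423766516083325/0.6581640476945796 = 0.8240751732158148

sn(u+v)=0.69794547 cn(u+v)=-0.71615091 dn(u+v)=0.82407517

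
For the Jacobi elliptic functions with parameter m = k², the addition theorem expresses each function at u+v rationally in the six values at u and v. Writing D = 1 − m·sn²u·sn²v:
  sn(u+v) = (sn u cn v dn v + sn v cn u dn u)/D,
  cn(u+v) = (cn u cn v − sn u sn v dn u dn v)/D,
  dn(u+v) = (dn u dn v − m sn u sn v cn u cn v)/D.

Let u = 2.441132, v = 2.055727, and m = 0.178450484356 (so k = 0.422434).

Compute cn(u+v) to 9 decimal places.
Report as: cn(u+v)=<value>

cn(u+v)=-0.398758713

sn u = 0.7450518515407296, cn u = -0.6670065505793257, dn u = 0.9491795049257127
sn v = 0.9321476170006206, cn v = -0.3620784723234238, dn v = 0.9192086381741059
m = k² = 0.178450484356
D = 1 − m·sn²u·sn²v = 0.9139283526706329
cn(u+v) = (cn u·cn v − sn u·sn v·dn u·dn v)/D = -0.3644368939112218/0.9139283526706329 = -0.3987587132473608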